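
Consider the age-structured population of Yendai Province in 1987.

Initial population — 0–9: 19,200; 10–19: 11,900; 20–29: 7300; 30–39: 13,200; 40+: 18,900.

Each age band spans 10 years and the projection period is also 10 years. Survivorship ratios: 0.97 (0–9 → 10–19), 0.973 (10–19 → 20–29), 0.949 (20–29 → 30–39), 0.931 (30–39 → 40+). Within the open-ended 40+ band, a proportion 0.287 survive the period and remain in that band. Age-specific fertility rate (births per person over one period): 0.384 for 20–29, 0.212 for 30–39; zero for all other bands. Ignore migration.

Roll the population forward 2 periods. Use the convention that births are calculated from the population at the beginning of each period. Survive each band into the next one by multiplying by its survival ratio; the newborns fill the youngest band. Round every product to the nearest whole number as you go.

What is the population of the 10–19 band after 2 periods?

Call the bands 1 to 5, youngest first.
Period 1:
Births: 7300 × 0.384 = 2803  |  13200 × 0.212 = 2798 ⇒ total 5601
Band 2: 19200 × 0.97 = 18624
Band 3: 11900 × 0.973 = 11579
Band 4: 7300 × 0.949 = 6928
Band 5: 13200 × 0.931 + 18900 × 0.287 = 12289 + 5424 = 17713
Giving 5601 / 18624 / 11579 / 6928 / 17713.
Period 2:
Births: 11579 × 0.384 = 4446  |  6928 × 0.212 = 1469 ⇒ total 5915
Band 2: 5601 × 0.97 = 5433
Band 3: 18624 × 0.973 = 18121
Band 4: 11579 × 0.949 = 10988
Band 5: 6928 × 0.931 + 17713 × 0.287 = 6450 + 5084 = 11534
Giving 5915 / 5433 / 18121 / 10988 / 11534.

5433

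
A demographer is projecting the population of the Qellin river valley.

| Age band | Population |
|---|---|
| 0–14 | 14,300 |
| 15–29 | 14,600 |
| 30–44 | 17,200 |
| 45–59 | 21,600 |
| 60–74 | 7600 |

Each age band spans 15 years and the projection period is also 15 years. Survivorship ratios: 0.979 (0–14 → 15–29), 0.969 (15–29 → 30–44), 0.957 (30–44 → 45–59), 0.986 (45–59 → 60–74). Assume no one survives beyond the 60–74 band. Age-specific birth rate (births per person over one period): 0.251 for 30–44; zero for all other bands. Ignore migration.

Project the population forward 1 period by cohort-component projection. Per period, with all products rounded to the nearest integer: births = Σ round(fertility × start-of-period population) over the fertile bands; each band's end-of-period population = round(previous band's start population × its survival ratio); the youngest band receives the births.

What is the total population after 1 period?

[period 1]
Births: 17200 × 0.251 = 4317
15–29: 14300 × 0.979 = 14000
30–44: 14600 × 0.969 = 14147
45–59: 17200 × 0.957 = 16460
60–74: 21600 × 0.986 = 21298
Giving 4317 / 14000 / 14147 / 16460 / 21298.
Total after period 1: 4317 + 14000 + 14147 + 16460 + 21298 = 70222

70222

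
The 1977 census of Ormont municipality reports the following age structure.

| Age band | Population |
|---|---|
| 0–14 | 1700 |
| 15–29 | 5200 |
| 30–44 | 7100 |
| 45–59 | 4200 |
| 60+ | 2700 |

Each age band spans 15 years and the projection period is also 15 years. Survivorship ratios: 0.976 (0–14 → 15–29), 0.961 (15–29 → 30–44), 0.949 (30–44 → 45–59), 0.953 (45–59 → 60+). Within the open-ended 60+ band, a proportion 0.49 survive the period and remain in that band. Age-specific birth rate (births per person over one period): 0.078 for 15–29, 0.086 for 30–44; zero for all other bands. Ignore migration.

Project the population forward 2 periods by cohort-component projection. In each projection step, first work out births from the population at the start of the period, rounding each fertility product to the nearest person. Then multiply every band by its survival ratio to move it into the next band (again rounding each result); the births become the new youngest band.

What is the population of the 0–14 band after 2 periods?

559

(Bands numbered youngest = 1 to oldest = 5.)
— Period 1 —
Births: 5200 × 0.078 = 406, 7100 × 0.086 = 611 → total 1017
Band 2: 1700 × 0.976 = 1659
Band 3: 5200 × 0.961 = 4997
Band 4: 7100 × 0.949 = 6738
Band 5: 4200 × 0.953 + 2700 × 0.49 = 4003 + 1323 = 5326
→ [1017, 1659, 4997, 6738, 5326]
— Period 2 —
Births: 1659 × 0.078 = 129, 4997 × 0.086 = 430 → total 559
Band 2: 1017 × 0.976 = 993
Band 3: 1659 × 0.961 = 1594
Band 4: 4997 × 0.949 = 4742
Band 5: 6738 × 0.953 + 5326 × 0.49 = 6421 + 2610 = 9031
→ [559, 993, 1594, 4742, 9031]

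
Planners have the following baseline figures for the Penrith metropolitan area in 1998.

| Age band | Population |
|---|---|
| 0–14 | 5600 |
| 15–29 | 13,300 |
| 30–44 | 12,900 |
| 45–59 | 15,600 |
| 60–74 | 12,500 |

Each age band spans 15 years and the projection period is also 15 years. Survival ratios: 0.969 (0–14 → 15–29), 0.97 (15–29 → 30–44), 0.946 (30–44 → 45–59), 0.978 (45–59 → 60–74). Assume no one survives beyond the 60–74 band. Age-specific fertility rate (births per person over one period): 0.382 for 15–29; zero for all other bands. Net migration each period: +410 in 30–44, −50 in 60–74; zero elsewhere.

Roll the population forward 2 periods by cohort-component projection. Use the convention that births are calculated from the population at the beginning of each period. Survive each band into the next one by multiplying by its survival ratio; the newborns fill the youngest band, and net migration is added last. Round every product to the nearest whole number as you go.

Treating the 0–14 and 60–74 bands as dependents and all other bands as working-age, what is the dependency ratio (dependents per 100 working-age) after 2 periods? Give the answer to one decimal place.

60.2

Let band 1 be 0–14 through band 5 = 60–74.
Period 1.
Births: 13300 * 0.382 = 5081
Band 2: 5600 * 0.969 = 5426
Band 3: 13300 * 0.97 = 12901
Band 4: 12900 * 0.946 = 12203
Band 5: 15600 * 0.978 = 15257
Net migration: Band 3 + 410 → 13311; Band 5 − 50 → 15207
End of period: [5081, 5426, 13311, 12203, 15207]
Period 2.
Births: 5426 * 0.382 = 2073
Band 2: 5081 * 0.969 = 4923
Band 3: 5426 * 0.97 = 5263
Band 4: 13311 * 0.946 = 12592
Band 5: 12203 * 0.978 = 11935
Net migration: Band 3 + 410 → 5673; Band 5 − 50 → 11885
End of period: [2073, 4923, 5673, 12592, 11885]
Dependents (band 0–14 + band 60–74) = 2073 + 11885 = 13958; working-age = 23188; ratio = 13958/23188 × 100 = 60.2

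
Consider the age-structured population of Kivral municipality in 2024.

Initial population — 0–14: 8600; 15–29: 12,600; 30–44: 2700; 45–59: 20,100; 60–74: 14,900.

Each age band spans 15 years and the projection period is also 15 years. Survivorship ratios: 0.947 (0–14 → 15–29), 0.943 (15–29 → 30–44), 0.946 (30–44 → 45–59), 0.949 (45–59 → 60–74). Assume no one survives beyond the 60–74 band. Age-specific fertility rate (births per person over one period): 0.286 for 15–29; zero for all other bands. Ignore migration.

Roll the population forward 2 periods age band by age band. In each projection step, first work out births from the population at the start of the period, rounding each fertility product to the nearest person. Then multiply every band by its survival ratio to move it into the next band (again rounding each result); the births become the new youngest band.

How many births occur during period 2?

Period 1.
Births: 12600 * 0.286 = 3604
15–29: 8600 * 0.947 = 8144
30–44: 12600 * 0.943 = 11882
45–59: 2700 * 0.946 = 2554
60–74: 20100 * 0.949 = 19075
Population now: 0–14=3604, 15–29=8144, 30–44=11882, 45–59=2554, 60–74=19075
Period 2.
Births: 8144 * 0.286 = 2329
15–29: 3604 * 0.947 = 3413
30–44: 8144 * 0.943 = 7680
45–59: 11882 * 0.946 = 11240
60–74: 2554 * 0.949 = 2424
Population now: 0–14=2329, 15–29=3413, 30–44=7680, 45–59=11240, 60–74=2424

2329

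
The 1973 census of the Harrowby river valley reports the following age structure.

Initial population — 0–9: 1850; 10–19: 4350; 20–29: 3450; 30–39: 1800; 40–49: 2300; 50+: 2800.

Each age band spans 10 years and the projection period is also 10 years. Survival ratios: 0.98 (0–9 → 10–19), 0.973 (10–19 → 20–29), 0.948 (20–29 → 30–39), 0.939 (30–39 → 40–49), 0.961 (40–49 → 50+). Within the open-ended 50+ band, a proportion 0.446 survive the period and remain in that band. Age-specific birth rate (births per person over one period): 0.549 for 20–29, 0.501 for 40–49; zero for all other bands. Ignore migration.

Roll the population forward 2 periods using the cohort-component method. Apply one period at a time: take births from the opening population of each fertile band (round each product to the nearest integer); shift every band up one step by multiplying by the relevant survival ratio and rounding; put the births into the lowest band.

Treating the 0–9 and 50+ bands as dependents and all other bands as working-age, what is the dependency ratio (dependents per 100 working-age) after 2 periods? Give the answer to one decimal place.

Let band 1 be 0–9 through band 6 = 50+.
After projecting period 1:
Births: 3450 × 0.549 = 1894, 2300 × 0.501 = 1152 → 3046
Band 2: 1850 × 0.98 = 1813
Band 3: 4350 × 0.973 = 4233
Band 4: 3450 × 0.948 = 3271
Band 5: 1800 × 0.939 = 1690
Band 6: 2300 × 0.961 + 2800 × 0.446 = 2210 + 1249 = 3459
Giving 3046 / 1813 / 4233 / 3271 / 1690 / 3459.
After projecting period 2:
Births: 4233 × 0.549 = 2324, 1690 × 0.501 = 847 → 3171
Band 2: 3046 × 0.98 = 2985
Band 3: 1813 × 0.973 = 1764
Band 4: 4233 × 0.948 = 4013
Band 5: 3271 × 0.939 = 3071
Band 6: 1690 × 0.961 + 3459 × 0.446 = 1624 + 1543 = 3167
Giving 3171 / 2985 / 1764 / 4013 / 3071 / 3167.
Dependents (band 0–9 + band 50+) = 3171 + 3167 = 6338; working-age = 11833; ratio = 6338/11833 × 100 = 53.6

53.6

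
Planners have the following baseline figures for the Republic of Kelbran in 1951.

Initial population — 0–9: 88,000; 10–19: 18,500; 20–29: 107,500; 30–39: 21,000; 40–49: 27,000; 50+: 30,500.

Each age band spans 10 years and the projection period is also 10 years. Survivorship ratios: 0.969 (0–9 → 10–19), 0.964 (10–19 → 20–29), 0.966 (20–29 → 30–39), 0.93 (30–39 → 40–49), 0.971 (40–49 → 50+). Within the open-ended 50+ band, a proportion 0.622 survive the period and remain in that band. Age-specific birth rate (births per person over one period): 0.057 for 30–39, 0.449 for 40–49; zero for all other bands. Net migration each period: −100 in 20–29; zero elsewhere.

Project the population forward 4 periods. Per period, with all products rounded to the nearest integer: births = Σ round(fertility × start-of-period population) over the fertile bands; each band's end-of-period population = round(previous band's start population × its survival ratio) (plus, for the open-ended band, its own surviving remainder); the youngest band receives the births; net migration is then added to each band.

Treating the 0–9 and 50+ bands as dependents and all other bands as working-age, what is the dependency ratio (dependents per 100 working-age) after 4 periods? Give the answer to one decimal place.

Let group 1 be 0–9 through group 6 = 50+.
After projecting period 1:
Births: 21000 × 0.057 = 1197, 27000 × 0.449 = 12123 → total 13320
Group 2: 88000 × 0.969 = 85272
Group 3: 18500 × 0.964 = 17834
Group 4: 107500 × 0.966 = 103845
Group 5: 21000 × 0.93 = 19530
Group 6: 27000 × 0.971 + 30500 × 0.622 = 26217 + 18971 = 45188
Net migration: Group 3 − 100 → 17734
Giving 13320 / 85272 / 17734 / 103845 / 19530 / 45188.
After projecting period 2:
Births: 103845 × 0.057 = 5919, 19530 × 0.449 = 8769 → total 14688
Group 2: 13320 × 0.969 = 12907
Group 3: 85272 × 0.964 = 82202
Group 4: 17734 × 0.966 = 17131
Group 5: 103845 × 0.93 = 96576
Group 6: 19530 × 0.971 + 45188 × 0.622 = 18964 + 28107 = 47071
Net migration: Group 3 − 100 → 82102
Giving 14688 / 12907 / 82102 / 17131 / 96576 / 47071.
After projecting period 3:
Births: 17131 × 0.057 = 976, 96576 × 0.449 = 43363 → total 44339
Group 2: 14688 × 0.969 = 14233
Group 3: 12907 × 0.964 = 12442
Group 4: 82102 × 0.966 = 79311
Group 5: 17131 × 0.93 = 15932
Group 6: 96576 × 0.971 + 47071 × 0.622 = 93775 + 29278 = 123053
Net migration: Group 3 − 100 → 12342
Giving 44339 / 14233 / 12342 / 79311 / 15932 / 123053.
After projecting period 4:
Births: 79311 × 0.057 = 4521, 15932 × 0.449 = 7153 → total 11674
Group 2: 44339 × 0.969 = 42964
Group 3: 14233 × 0.964 = 13721
Group 4: 12342 × 0.966 = 11922
Group 5: 79311 × 0.93 = 73759
Group 6: 15932 × 0.971 + 123053 × 0.622 = 15470 + 76539 = 92009
Net migration: Group 3 − 100 → 13621
Giving 11674 / 42964 / 13621 / 11922 / 73759 / 92009.
Dependents (band 0–9 + band 50+) = 11674 + 92009 = 103683; working-age = 142266; ratio = 103683/142266 × 100 = 72.9

72.9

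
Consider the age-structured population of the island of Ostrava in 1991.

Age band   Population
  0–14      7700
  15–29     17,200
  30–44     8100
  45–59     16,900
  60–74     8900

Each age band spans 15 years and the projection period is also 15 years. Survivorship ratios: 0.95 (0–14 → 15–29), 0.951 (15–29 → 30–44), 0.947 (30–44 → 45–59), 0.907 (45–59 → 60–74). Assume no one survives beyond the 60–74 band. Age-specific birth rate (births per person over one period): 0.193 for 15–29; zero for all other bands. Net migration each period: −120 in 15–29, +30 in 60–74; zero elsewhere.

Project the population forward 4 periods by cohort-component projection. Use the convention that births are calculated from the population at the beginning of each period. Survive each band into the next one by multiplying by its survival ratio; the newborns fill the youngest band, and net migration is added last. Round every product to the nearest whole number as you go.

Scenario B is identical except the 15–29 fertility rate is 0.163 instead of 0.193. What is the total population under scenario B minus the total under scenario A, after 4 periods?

Call the bands 1 to 5, youngest first.
Period 1:
Births: 17200 * 0.193 = 3320
Band 2: 7700 * 0.95 = 7315
Band 3: 17200 * 0.951 = 16357
Band 4: 8100 * 0.947 = 7671
Band 5: 16900 * 0.907 = 15328
Net migration: Band 2 − 120 → 7195; Band 5 + 30 → 15358
Population now: 0–14=3320, 15–29=7195, 30–44=16357, 45–59=7671, 60–74=15358
Period 2:
Births: 7195 * 0.193 = 1389
Band 2: 3320 * 0.95 = 3154
Band 3: 7195 * 0.951 = 6842
Band 4: 16357 * 0.947 = 15490
Band 5: 7671 * 0.907 = 6958
Net migration: Band 2 − 120 → 3034; Band 5 + 30 → 6988
Population now: 0–14=1389, 15–29=3034, 30–44=6842, 45–59=15490, 60–74=6988
Period 3:
Births: 3034 * 0.193 = 586
Band 2: 1389 * 0.95 = 1320
Band 3: 3034 * 0.951 = 2885
Band 4: 6842 * 0.947 = 6479
Band 5: 15490 * 0.907 = 14049
Net migration: Band 2 − 120 → 1200; Band 5 + 30 → 14079
Population now: 0–14=586, 15–29=1200, 30–44=2885, 45–59=6479, 60–74=14079
Period 4:
Births: 1200 * 0.193 = 232
Band 2: 586 * 0.95 = 557
Band 3: 1200 * 0.951 = 1141
Band 4: 2885 * 0.947 = 2732
Band 5: 6479 * 0.907 = 5876
Net migration: Band 2 − 120 → 437; Band 5 + 30 → 5906
Population now: 0–14=232, 15–29=437, 30–44=1141, 45–59=2732, 60–74=5906
Scenario A total after 4 periods: 10448
Scenario B projection —
Period 1:
Births: 17200 * 0.163 = 2804
Band 2: 7700 * 0.95 = 7315
Band 3: 17200 * 0.951 = 16357
Band 4: 8100 * 0.947 = 7671
Band 5: 16900 * 0.907 = 15328
Net migration: Band 2 − 120 → 7195; Band 5 + 30 → 15358
Population now: 0–14=2804, 15–29=7195, 30–44=16357, 45–59=7671, 60–74=15358
Period 2:
Births: 7195 * 0.163 = 1173
Band 2: 2804 * 0.95 = 2664
Band 3: 7195 * 0.951 = 6842
Band 4: 16357 * 0.947 = 15490
Band 5: 7671 * 0.907 = 6958
Net migration: Band 2 − 120 → 2544; Band 5 + 30 → 6988
Population now: 0–14=1173, 15–29=2544, 30–44=6842, 45–59=15490, 60–74=6988
Period 3:
Births: 2544 * 0.163 = 415
Band 2: 1173 * 0.95 = 1114
Band 3: 2544 * 0.951 = 2419
Band 4: 6842 * 0.947 = 6479
Band 5: 15490 * 0.907 = 14049
Net migration: Band 2 − 120 → 994; Band 5 + 30 → 14079
Population now: 0–14=415, 15–29=994, 30–44=2419, 45–59=6479, 60–74=14079
Period 4:
Births: 994 * 0.163 = 162
Band 2: 415 * 0.95 = 394
Band 3: 994 * 0.951 = 945
Band 4: 2419 * 0.947 = 2291
Band 5: 6479 * 0.907 = 5876
Net migration: Band 2 − 120 → 274; Band 5 + 30 → 5906
Population now: 0–14=162, 15–29=274, 30–44=945, 45–59=2291, 60–74=5906
Scenario B total after 4 periods: 9578
Difference B − A = 9578 − 10448 = -870

-870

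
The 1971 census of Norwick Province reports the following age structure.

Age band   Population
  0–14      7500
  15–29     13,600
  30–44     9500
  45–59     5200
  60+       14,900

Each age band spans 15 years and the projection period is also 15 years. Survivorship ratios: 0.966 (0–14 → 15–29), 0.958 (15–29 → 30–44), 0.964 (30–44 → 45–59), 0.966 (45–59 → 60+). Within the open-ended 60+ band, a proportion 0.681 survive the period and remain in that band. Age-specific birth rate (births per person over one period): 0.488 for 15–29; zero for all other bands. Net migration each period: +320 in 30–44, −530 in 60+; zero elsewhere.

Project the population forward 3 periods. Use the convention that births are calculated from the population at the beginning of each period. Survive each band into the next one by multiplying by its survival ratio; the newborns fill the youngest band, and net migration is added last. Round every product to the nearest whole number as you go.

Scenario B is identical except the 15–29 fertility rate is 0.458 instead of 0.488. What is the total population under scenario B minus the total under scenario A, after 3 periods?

-962

Numbering the bands 1..5 from youngest to oldest:
Period 1:
Births: 13600 × 0.488 = 6637
Band 2: 7500 × 0.966 = 7245
Band 3: 13600 × 0.958 = 13029
Band 4: 9500 × 0.964 = 9158
Band 5: 5200 × 0.966 + 14900 × 0.681 = 5023 + 10147 = 15170
Net migration: Band 3 + 320 → 13349; Band 5 − 530 → 14640
Giving 6637 / 7245 / 13349 / 9158 / 14640.
Period 2:
Births: 7245 × 0.488 = 3536
Band 2: 6637 × 0.966 = 6411
Band 3: 7245 × 0.958 = 6941
Band 4: 13349 × 0.964 = 12868
Band 5: 9158 × 0.966 + 14640 × 0.681 = 8847 + 9970 = 18817
Net migration: Band 3 + 320 → 7261; Band 5 − 530 → 18287
Giving 3536 / 6411 / 7261 / 12868 / 18287.
Period 3:
Births: 6411 × 0.488 = 3129
Band 2: 3536 × 0.966 = 3416
Band 3: 6411 × 0.958 = 6142
Band 4: 7261 × 0.964 = 7000
Band 5: 12868 × 0.966 + 18287 × 0.681 = 12430 + 12453 = 24883
Net migration: Band 3 + 320 → 6462; Band 5 − 530 → 24353
Giving 3129 / 3416 / 6462 / 7000 / 24353.
Scenario A total after 3 periods: 44360
Scenario B projection —
Period 1:
Births: 13600 × 0.458 = 6229
Band 2: 7500 × 0.966 = 7245
Band 3: 13600 × 0.958 = 13029
Band 4: 9500 × 0.964 = 9158
Band 5: 5200 × 0.966 + 14900 × 0.681 = 5023 + 10147 = 15170
Net migration: Band 3 + 320 → 13349; Band 5 − 530 → 14640
Giving 6229 / 7245 / 13349 / 9158 / 14640.
Period 2:
Births: 7245 × 0.458 = 3318
Band 2: 6229 × 0.966 = 6017
Band 3: 7245 × 0.958 = 6941
Band 4: 13349 × 0.964 = 12868
Band 5: 9158 × 0.966 + 14640 × 0.681 = 8847 + 9970 = 18817
Net migration: Band 3 + 320 → 7261; Band 5 − 530 → 18287
Giving 3318 / 6017 / 7261 / 12868 / 18287.
Period 3:
Births: 6017 × 0.458 = 2756
Band 2: 3318 × 0.966 = 3205
Band 3: 6017 × 0.958 = 5764
Band 4: 7261 × 0.964 = 7000
Band 5: 12868 × 0.966 + 18287 × 0.681 = 12430 + 12453 = 24883
Net migration: Band 3 + 320 → 6084; Band 5 − 530 → 24353
Giving 2756 / 3205 / 6084 / 7000 / 24353.
Scenario B total after 3 periods: 43398
Difference B − A = 43398 − 44360 = -962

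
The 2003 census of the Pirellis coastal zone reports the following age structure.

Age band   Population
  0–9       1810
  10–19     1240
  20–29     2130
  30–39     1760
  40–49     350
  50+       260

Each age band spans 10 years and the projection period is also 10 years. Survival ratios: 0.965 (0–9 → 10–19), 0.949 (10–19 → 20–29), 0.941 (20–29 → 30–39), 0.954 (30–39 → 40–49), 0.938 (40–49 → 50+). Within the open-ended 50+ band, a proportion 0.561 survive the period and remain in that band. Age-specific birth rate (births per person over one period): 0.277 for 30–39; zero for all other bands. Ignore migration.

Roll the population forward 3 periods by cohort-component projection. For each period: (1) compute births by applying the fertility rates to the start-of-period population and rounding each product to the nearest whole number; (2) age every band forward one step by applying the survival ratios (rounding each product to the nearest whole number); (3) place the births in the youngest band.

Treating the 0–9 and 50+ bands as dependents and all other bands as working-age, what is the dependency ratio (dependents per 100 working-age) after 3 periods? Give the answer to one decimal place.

Let band 1 be 0–9 through band 6 = 50+.
— Period 1 —
Births: 1760 * 0.277 = 488
Band 2: 1810 * 0.965 = 1747
Band 3: 1240 * 0.949 = 1177
Band 4: 2130 * 0.941 = 2004
Band 5: 1760 * 0.954 = 1679
Band 6: 350 * 0.938 + 260 * 0.561 = 328 + 146 = 474
→ [488, 1747, 1177, 2004, 1679, 474]
— Period 2 —
Births: 2004 * 0.277 = 555
Band 2: 488 * 0.965 = 471
Band 3: 1747 * 0.949 = 1658
Band 4: 1177 * 0.941 = 1108
Band 5: 2004 * 0.954 = 1912
Band 6: 1679 * 0.938 + 474 * 0.561 = 1575 + 266 = 1841
→ [555, 471, 1658, 1108, 1912, 1841]
— Period 3 —
Births: 1108 * 0.277 = 307
Band 2: 555 * 0.965 = 536
Band 3: 471 * 0.949 = 447
Band 4: 1658 * 0.941 = 1560
Band 5: 1108 * 0.954 = 1057
Band 6: 1912 * 0.938 + 1841 * 0.561 = 1793 + 1033 = 2826
→ [307, 536, 447, 1560, 1057, 2826]
Dependents (band 0–9 + band 50+) = 307 + 2826 = 3133; working-age = 3600; ratio = 3133/3600 × 100 = 87.0

87.0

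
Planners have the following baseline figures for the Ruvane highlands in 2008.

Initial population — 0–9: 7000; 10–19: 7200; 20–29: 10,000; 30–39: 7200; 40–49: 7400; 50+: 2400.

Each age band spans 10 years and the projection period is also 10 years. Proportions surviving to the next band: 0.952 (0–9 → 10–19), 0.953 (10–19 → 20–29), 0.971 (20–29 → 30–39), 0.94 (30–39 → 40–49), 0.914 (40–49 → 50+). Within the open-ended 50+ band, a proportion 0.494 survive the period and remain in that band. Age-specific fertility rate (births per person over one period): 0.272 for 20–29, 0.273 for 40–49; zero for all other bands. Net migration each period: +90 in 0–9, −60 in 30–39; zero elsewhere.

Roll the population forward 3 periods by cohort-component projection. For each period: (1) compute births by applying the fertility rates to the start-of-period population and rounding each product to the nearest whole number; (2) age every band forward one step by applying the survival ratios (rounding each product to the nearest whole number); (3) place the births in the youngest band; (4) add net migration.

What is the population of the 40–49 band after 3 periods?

6207

(Bands numbered youngest = 1 to oldest = 6.)
— Period 1 —
Births: 10000 * 0.272 = 2720, 7400 * 0.273 = 2020 → 4740
Band 2: 7000 * 0.952 = 6664
Band 3: 7200 * 0.953 = 6862
Band 4: 10000 * 0.971 = 9710
Band 5: 7200 * 0.94 = 6768
Band 6: 7400 * 0.914 + 2400 * 0.494 = 6764 + 1186 = 7950
Net migration: Band 1 + 90 → 4830; Band 4 − 60 → 9650
→ [4830, 6664, 6862, 9650, 6768, 7950]
— Period 2 —
Births: 6862 * 0.272 = 1866, 6768 * 0.273 = 1848 → 3714
Band 2: 4830 * 0.952 = 4598
Band 3: 6664 * 0.953 = 6351
Band 4: 6862 * 0.971 = 6663
Band 5: 9650 * 0.94 = 9071
Band 6: 6768 * 0.914 + 7950 * 0.494 = 6186 + 3927 = 10113
Net migration: Band 1 + 90 → 3804; Band 4 − 60 → 6603
→ [3804, 4598, 6351, 6603, 9071, 10113]
— Period 3 —
Births: 6351 * 0.272 = 1727, 9071 * 0.273 = 2476 → 4203
Band 2: 3804 * 0.952 = 3621
Band 3: 4598 * 0.953 = 4382
Band 4: 6351 * 0.971 = 6167
Band 5: 6603 * 0.94 = 6207
Band 6: 9071 * 0.914 + 10113 * 0.494 = 8291 + 4996 = 13287
Net migration: Band 1 + 90 → 4293; Band 4 − 60 → 6107
→ [4293, 3621, 4382, 6107, 6207, 13287]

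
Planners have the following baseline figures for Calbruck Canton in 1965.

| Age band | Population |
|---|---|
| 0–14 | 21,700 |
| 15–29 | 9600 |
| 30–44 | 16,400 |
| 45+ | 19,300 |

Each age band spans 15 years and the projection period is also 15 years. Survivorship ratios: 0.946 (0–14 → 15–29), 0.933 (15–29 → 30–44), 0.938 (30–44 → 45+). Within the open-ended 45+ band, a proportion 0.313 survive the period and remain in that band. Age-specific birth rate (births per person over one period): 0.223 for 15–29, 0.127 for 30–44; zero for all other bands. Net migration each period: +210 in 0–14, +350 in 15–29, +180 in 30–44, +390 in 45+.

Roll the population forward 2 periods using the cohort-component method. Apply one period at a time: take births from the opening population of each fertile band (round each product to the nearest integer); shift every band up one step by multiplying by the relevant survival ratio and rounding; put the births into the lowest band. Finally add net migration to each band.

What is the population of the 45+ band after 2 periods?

Let band 1 be 0–14 through band 4 = 45+.
— Period 1 —
Births: 9600 × 0.223 = 2141 ; 16400 × 0.127 = 2083 → total 4224
Band 2: 21700 × 0.946 = 20528
Band 3: 9600 × 0.933 = 8957
Band 4: 16400 × 0.938 + 19300 × 0.313 = 15383 + 6041 = 21424
Net migration: Band 1 + 210 → 4434; Band 2 + 350 → 20878; Band 3 + 180 → 9137; Band 4 + 390 → 21814
Giving 4434 / 20878 / 9137 / 21814.
— Period 2 —
Births: 20878 × 0.223 = 4656 ; 9137 × 0.127 = 1160 → total 5816
Band 2: 4434 × 0.946 = 4195
Band 3: 20878 × 0.933 = 19479
Band 4: 9137 × 0.938 + 21814 × 0.313 = 8571 + 6828 = 15399
Net migration: Band 1 + 210 → 6026; Band 2 + 350 → 4545; Band 3 + 180 → 19659; Band 4 + 390 → 15789
Giving 6026 / 4545 / 19659 / 15789.

15789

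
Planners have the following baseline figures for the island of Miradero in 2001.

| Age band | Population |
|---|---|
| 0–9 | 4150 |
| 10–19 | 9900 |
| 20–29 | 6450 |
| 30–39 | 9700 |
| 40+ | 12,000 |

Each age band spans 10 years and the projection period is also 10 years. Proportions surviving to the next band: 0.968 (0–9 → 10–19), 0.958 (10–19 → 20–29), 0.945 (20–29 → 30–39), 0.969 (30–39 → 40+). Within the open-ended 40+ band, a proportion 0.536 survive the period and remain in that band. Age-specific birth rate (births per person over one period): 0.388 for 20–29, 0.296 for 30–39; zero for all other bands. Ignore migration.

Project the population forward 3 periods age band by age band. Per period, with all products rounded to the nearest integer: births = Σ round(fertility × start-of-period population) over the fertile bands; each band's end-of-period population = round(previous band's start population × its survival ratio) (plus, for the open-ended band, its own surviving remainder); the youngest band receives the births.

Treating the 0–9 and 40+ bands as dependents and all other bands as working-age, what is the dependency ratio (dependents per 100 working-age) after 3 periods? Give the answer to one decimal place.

147.5

Period 1.
Births: 6450 × 0.388 = 2503 ; 9700 × 0.296 = 2871 — total 5374
10–19: 4150 × 0.968 = 4017
20–29: 9900 × 0.958 = 9484
30–39: 6450 × 0.945 = 6095
40+: 9700 × 0.969 + 12000 × 0.536 = 9399 + 6432 = 15831
Giving 5374 / 4017 / 9484 / 6095 / 15831.
Period 2.
Births: 9484 × 0.388 = 3680 ; 6095 × 0.296 = 1804 — total 5484
10–19: 5374 × 0.968 = 5202
20–29: 4017 × 0.958 = 3848
30–39: 9484 × 0.945 = 8962
40+: 6095 × 0.969 + 15831 × 0.536 = 5906 + 8485 = 14391
Giving 5484 / 5202 / 3848 / 8962 / 14391.
Period 3.
Births: 3848 × 0.388 = 1493 ; 8962 × 0.296 = 2653 — total 4146
10–19: 5484 × 0.968 = 5309
20–29: 5202 × 0.958 = 4984
30–39: 3848 × 0.945 = 3636
40+: 8962 × 0.969 + 14391 × 0.536 = 8684 + 7714 = 16398
Giving 4146 / 5309 / 4984 / 3636 / 16398.
Dependents (band 0–9 + band 40+) = 4146 + 16398 = 20544; working-age = 13929; ratio = 20544/13929 × 100 = 147.5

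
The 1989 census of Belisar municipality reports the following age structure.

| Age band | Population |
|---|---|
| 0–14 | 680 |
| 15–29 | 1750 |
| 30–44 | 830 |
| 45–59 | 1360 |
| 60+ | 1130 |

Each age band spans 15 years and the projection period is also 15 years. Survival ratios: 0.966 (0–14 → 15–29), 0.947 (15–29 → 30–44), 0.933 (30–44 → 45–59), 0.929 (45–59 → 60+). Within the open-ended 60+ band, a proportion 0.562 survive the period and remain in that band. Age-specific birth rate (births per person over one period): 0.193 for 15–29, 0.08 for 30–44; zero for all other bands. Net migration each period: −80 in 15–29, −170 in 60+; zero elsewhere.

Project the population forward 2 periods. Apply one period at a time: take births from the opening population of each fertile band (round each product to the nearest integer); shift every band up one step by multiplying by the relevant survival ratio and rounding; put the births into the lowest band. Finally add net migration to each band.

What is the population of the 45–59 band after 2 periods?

1546

Numbering the groups 1..5 from youngest to oldest:
[period 1]
Births: 1750 × 0.193 = 338, 830 × 0.08 = 66 → total 404
Group 2: 680 × 0.966 = 657
Group 3: 1750 × 0.947 = 1657
Group 4: 830 × 0.933 = 774
Group 5: 1360 × 0.929 + 1130 × 0.562 = 1263 + 635 = 1898
Net migration: Group 2 − 80 → 577; Group 5 − 170 → 1728
End of period: [404, 577, 1657, 774, 1728]
[period 2]
Births: 577 × 0.193 = 111, 1657 × 0.08 = 133 → total 244
Group 2: 404 × 0.966 = 390
Group 3: 577 × 0.947 = 546
Group 4: 1657 × 0.933 = 1546
Group 5: 774 × 0.929 + 1728 × 0.562 = 719 + 971 = 1690
Net migration: Group 2 − 80 → 310; Group 5 − 170 → 1520
End of period: [244, 310, 546, 1546, 1520]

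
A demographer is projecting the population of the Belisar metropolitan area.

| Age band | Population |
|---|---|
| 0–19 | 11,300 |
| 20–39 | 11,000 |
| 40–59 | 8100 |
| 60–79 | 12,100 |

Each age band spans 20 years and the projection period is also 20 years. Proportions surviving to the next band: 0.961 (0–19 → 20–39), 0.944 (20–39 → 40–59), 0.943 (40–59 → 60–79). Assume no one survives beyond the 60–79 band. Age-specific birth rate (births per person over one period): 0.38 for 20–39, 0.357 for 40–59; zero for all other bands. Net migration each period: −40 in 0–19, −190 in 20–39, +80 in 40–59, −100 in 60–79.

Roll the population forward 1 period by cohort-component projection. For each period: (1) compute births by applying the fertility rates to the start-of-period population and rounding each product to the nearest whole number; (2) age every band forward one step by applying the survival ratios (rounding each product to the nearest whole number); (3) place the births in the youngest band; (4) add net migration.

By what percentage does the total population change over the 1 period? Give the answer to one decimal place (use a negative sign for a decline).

-16.0

Numbering the bands 1..4 from youngest to oldest:
— Period 1 —
Births: 11000 * 0.38 = 4180, 8100 * 0.357 = 2892 → total 7072
Band 2: 11300 * 0.961 = 10859
Band 3: 11000 * 0.944 = 10384
Band 4: 8100 * 0.943 = 7638
Net migration: Band 1 − 40 → 7032; Band 2 − 190 → 10669; Band 3 + 80 → 10464; Band 4 − 100 → 7538
Giving 7032 / 10669 / 10464 / 7538.
Total: 42500 → 35703; change = -6797; percentage change = -16.0%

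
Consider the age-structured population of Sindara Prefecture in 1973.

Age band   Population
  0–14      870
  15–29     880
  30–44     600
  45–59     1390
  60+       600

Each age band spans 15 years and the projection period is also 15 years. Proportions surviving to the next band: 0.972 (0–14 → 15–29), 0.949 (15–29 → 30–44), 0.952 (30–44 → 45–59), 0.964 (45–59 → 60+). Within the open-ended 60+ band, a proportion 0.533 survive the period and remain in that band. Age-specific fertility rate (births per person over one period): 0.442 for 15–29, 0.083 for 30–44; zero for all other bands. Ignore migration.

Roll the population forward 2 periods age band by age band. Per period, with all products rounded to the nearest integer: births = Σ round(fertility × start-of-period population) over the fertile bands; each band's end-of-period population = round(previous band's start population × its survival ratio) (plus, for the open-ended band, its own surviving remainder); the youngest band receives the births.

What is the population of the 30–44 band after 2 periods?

803

Let band 1 be 0–14 through band 5 = 60+.
[period 1]
Births: 880 × 0.442 = 389  |  600 × 0.083 = 50 → 439
Band 2: 870 × 0.972 = 846
Band 3: 880 × 0.949 = 835
Band 4: 600 × 0.952 = 571
Band 5: 1390 × 0.964 + 600 × 0.533 = 1340 + 320 = 1660
→ [439, 846, 835, 571, 1660]
[period 2]
Births: 846 × 0.442 = 374  |  835 × 0.083 = 69 → 443
Band 2: 439 × 0.972 = 427
Band 3: 846 × 0.949 = 803
Band 4: 835 × 0.952 = 795
Band 5: 571 × 0.964 + 1660 × 0.533 = 550 + 885 = 1435
→ [443, 427, 803, 795, 1435]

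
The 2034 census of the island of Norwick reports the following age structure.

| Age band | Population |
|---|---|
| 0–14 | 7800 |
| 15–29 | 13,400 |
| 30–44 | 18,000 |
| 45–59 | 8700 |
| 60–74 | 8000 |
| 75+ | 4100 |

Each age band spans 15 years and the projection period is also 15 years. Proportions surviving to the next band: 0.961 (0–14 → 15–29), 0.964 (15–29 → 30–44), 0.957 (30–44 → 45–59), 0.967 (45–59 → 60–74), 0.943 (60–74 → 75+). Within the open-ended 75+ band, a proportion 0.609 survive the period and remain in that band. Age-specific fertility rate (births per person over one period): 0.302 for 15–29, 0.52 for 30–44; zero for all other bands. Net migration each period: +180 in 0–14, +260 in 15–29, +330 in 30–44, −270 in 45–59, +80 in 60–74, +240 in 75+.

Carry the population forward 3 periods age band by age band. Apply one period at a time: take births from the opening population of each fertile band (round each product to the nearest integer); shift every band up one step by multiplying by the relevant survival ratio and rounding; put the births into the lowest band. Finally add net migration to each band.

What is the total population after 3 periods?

Call the bands 1 to 6, youngest first.
After projecting period 1:
Births: 13400 × 0.302 = 4047  |  18000 × 0.52 = 9360 — total 13407
Band 2: 7800 × 0.961 = 7496
Band 3: 13400 × 0.964 = 12918
Band 4: 18000 × 0.957 = 17226
Band 5: 8700 × 0.967 = 8413
Band 6: 8000 × 0.943 + 4100 × 0.609 = 7544 + 2497 = 10041
Net migration: Band 1 + 180 → 13587; Band 2 + 260 → 7756; Band 3 + 330 → 13248; Band 4 − 270 → 16956; Band 5 + 80 → 8493; Band 6 + 240 → 10281
→ [13587, 7756, 13248, 16956, 8493, 10281]
After projecting period 2:
Births: 7756 × 0.302 = 2342  |  13248 × 0.52 = 6889 — total 9231
Band 2: 13587 × 0.961 = 13057
Band 3: 7756 × 0.964 = 7477
Band 4: 13248 × 0.957 = 12678
Band 5: 16956 × 0.967 = 16396
Band 6: 8493 × 0.943 + 10281 × 0.609 = 8009 + 6261 = 14270
Net migration: Band 1 + 180 → 9411; Band 2 + 260 → 13317; Band 3 + 330 → 7807; Band 4 − 270 → 12408; Band 5 + 80 → 16476; Band 6 + 240 → 14510
→ [9411, 13317, 7807, 12408, 16476, 14510]
After projecting period 3:
Births: 13317 × 0.302 = 4022  |  7807 × 0.52 = 4060 — total 8082
Band 2: 9411 × 0.961 = 9044
Band 3: 13317 × 0.964 = 12838
Band 4: 7807 × 0.957 = 7471
Band 5: 12408 × 0.967 = 11999
Band 6: 16476 × 0.943 + 14510 × 0.609 = 15537 + 8837 = 24374
Net migration: Band 1 + 180 → 8262; Band 2 + 260 → 9304; Band 3 + 330 → 13168; Band 4 − 270 → 7201; Band 5 + 80 → 12079; Band 6 + 240 → 24614
→ [8262, 9304, 13168, 7201, 12079, 24614]
Total after period 3: 8262 + 9304 + 13168 + 7201 + 12079 + 24614 = 74628

74628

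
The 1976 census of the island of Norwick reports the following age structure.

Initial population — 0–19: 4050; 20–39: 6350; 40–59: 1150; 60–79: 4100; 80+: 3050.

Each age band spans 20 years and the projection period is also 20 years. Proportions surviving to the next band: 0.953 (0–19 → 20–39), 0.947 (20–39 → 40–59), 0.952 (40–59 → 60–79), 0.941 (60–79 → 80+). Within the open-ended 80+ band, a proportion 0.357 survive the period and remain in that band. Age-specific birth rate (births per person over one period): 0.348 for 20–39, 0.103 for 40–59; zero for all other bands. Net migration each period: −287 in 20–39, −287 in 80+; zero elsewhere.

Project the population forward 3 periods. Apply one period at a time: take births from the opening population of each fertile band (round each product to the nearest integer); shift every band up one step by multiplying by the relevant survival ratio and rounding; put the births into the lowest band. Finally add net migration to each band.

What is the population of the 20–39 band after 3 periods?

Numbering the groups 1..5 from youngest to oldest:
Period 1.
Births: 6350 × 0.348 = 2210, 1150 × 0.103 = 118 → 2328
Group 2: 4050 × 0.953 = 3860
Group 3: 6350 × 0.947 = 6013
Group 4: 1150 × 0.952 = 1095
Group 5: 4100 × 0.941 + 3050 × 0.357 = 3858 + 1089 = 4947
Net migration: Group 2 − 287 → 3573; Group 5 − 287 → 4660
Giving 2328 / 3573 / 6013 / 1095 / 4660.
Period 2.
Births: 3573 × 0.348 = 1243, 6013 × 0.103 = 619 → 1862
Group 2: 2328 × 0.953 = 2219
Group 3: 3573 × 0.947 = 3384
Group 4: 6013 × 0.952 = 5724
Group 5: 1095 × 0.941 + 4660 × 0.357 = 1030 + 1664 = 2694
Net migration: Group 2 − 287 → 1932; Group 5 − 287 → 2407
Giving 1862 / 1932 / 3384 / 5724 / 2407.
Period 3.
Births: 1932 × 0.348 = 672, 3384 × 0.103 = 349 → 1021
Group 2: 1862 × 0.953 = 1774
Group 3: 1932 × 0.947 = 1830
Group 4: 3384 × 0.952 = 3222
Group 5: 5724 × 0.941 + 2407 × 0.357 = 5386 + 859 = 6245
Net migration: Group 2 − 287 → 1487; Group 5 − 287 → 5958
Giving 1021 / 1487 / 1830 / 3222 / 5958.

1487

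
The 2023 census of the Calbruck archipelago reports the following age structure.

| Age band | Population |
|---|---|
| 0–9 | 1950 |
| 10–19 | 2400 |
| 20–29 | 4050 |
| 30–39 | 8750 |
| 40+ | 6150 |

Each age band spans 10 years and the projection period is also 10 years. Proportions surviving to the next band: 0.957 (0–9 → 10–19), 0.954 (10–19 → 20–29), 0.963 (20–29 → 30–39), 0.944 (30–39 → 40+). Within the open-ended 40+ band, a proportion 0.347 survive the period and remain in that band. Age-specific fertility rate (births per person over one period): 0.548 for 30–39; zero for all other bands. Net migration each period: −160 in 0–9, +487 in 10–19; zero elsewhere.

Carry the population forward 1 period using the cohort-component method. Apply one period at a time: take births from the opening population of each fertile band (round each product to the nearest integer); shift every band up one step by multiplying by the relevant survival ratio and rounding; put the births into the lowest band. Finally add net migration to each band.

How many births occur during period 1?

Numbering the bands 1..5 from youngest to oldest:
Period 1.
Births: 8750 × 0.548 = 4795
Band 2: 1950 × 0.957 = 1866
Band 3: 2400 × 0.954 = 2290
Band 4: 4050 × 0.963 = 3900
Band 5: 8750 × 0.944 + 6150 × 0.347 = 8260 + 2134 = 10394
Net migration: Band 1 − 160 → 4635; Band 2 + 487 → 2353
Giving 4635 / 2353 / 2290 / 3900 / 10394.

4795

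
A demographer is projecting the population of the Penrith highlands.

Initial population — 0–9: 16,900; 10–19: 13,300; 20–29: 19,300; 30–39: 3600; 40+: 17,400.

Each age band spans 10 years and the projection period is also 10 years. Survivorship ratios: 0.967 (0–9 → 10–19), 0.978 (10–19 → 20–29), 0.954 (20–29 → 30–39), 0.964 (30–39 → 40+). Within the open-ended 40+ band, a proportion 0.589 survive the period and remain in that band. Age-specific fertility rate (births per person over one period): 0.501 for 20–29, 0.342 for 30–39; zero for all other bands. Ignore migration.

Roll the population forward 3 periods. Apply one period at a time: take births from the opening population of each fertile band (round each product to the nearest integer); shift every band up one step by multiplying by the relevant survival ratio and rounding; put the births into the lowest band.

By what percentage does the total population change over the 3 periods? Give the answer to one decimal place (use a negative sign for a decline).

[period 1]
Births: 19300 × 0.501 = 9669  |  3600 × 0.342 = 1231 → total 10900
10–19: 16900 × 0.967 = 16342
20–29: 13300 × 0.978 = 13007
30–39: 19300 × 0.954 = 18412
40+: 3600 × 0.964 + 17400 × 0.589 = 3470 + 10249 = 13719
→ [10900, 16342, 13007, 18412, 13719]
[period 2]
Births: 13007 × 0.501 = 6517  |  18412 × 0.342 = 6297 → total 12814
10–19: 10900 × 0.967 = 10540
20–29: 16342 × 0.978 = 15982
30–39: 13007 × 0.954 = 12409
40+: 18412 × 0.964 + 13719 × 0.589 = 17749 + 8080 = 25829
→ [12814, 10540, 15982, 12409, 25829]
[period 3]
Births: 15982 × 0.501 = 8007  |  12409 × 0.342 = 4244 → total 12251
10–19: 12814 × 0.967 = 12391
20–29: 10540 × 0.978 = 10308
30–39: 15982 × 0.954 = 15247
40+: 12409 × 0.964 + 25829 × 0.589 = 11962 + 15213 = 27175
→ [12251, 12391, 10308, 15247, 27175]
Total: 70500 → 77372; change = 6872; percentage change = 9.7%

9.7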